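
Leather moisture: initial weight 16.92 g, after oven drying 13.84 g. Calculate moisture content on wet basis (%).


18.2%


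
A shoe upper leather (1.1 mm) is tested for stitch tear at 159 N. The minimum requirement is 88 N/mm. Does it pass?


STS = 144.5 N/mm
Passes: Yes


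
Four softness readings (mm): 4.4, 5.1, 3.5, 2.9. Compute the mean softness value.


3.98 mm

Sum = 4.4 + 5.1 + 3.5 + 2.9
Mean = 15.9 / 4 = 3.98 mm


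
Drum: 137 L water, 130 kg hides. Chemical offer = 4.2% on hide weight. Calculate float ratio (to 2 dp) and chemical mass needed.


Float ratio = 137 / 130 = 1.05
Chemical = 130 x 4.2 / 100 = 5.46 kg


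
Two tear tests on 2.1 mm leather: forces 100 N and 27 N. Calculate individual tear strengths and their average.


Tear 1 = 100 / 2.1 = 47.6 N/mm
Tear 2 = 27 / 2.1 = 12.9 N/mm
Average = (47.6 + 12.9) / 2 = 30.3 N/mm


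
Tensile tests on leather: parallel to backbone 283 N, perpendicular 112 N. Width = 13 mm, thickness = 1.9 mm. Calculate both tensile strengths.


Area = 13 x 1.9 = 24.7 mm^2
TS (parallel) = 283 / 24.7 = 11.46 N/mm^2
TS (perpendicular) = 112 / 24.7 = 4.53 N/mm^2


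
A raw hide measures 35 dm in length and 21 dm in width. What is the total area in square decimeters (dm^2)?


Area = length x width
Area = 35 x 21 = 735 dm^2


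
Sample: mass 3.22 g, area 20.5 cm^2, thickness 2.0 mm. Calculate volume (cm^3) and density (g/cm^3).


Thickness in cm = 2.0 / 10 = 0.20 cm
Volume = 20.5 x 0.20 = 4.100 cm^3
Density = 3.22 / 4.100 = 0.785 g/cm^3


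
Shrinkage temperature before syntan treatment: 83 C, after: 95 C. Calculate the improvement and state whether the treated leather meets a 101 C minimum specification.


Improvement = 95 - 83 = 12 C
Spec check: 95 C >= 101 C? No


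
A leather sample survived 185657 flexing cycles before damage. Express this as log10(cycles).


log10(185657) = 5.27


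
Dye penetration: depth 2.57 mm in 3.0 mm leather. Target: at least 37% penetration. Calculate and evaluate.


Penetration = 85.7%
Meets target: Yes


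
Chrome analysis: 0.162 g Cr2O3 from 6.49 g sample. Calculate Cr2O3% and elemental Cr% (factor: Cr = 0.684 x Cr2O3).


Cr2O3 = 2.50%
Cr = 1.71%

Cr2O3% = 0.162 / 6.49 x 100 = 2.50%
Cr% = 2.50 x 0.684 = 1.71%


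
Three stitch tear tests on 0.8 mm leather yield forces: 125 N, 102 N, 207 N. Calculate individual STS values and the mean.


STS1 = 125 / 0.8 = 156.3 N/mm
STS2 = 102 / 0.8 = 127.5 N/mm
STS3 = 207 / 0.8 = 258.8 N/mm
Mean = (156.3 + 127.5 + 258.8) / 3 = 180.9 N/mm


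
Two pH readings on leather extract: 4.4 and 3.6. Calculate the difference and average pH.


Difference = |4.4 - 3.6| = 0.8
Average = (4.4 + 3.6) / 2 = 4.00


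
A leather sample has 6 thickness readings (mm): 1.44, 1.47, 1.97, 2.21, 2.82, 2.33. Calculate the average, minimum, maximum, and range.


Sum = 12.24
Average = 12.24 / 6 = 2.04 mm
Minimum = 1.44 mm
Maximum = 2.82 mm
Range = 2.82 - 1.44 = 1.38 mm


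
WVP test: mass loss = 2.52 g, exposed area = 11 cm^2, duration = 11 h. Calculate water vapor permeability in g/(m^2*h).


WVP = mass_loss / (area x time) x 10000
WVP = 2.52 / (11 x 11) x 10000
WVP = 2.52 / 121 x 10000 = 208.26 g/(m^2*h)


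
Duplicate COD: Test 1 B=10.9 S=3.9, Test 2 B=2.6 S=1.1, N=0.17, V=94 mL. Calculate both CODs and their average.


COD1 = 101.3 mg/L
COD2 = 21.7 mg/L
Average = 61.5 mg/L

COD1 = (10.9 - 3.9) x 0.17 x 8000 / 94 = 101.3 mg/L
COD2 = (2.6 - 1.1) x 0.17 x 8000 / 94 = 21.7 mg/L
Average = (101.3 + 21.7) / 2 = 61.5 mg/L


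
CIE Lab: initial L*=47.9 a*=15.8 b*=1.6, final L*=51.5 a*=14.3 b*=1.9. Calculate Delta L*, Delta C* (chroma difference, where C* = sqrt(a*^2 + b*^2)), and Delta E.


Delta L* = 51.5 - 47.9 = 3.6
C1* = sqrt((15.8)^2 + (1.6)^2) = 15.881
C2* = sqrt((14.3)^2 + (1.9)^2) = 14.426
Delta C* = 14.426 - 15.881 = -1.46
Delta E = sqrt((3.6)^2 + (-1.5)^2 + (0.3)^2) = 3.91


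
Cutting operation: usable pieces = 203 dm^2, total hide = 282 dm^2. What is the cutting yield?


72.0%

Yield = usable / total x 100
Yield = 203 / 282 x 100 = 72.0%


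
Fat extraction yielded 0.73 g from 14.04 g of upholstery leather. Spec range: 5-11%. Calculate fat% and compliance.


Fat% = 0.73 / 14.04 x 100 = 5.2%
Spec range: 5-11%
Compliant: Yes


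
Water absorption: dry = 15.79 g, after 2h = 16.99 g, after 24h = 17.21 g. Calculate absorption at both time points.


WA (2h) = (16.99 - 15.79) / 15.79 x 100 = 7.6%
WA (24h) = (17.21 - 15.79) / 15.79 x 100 = 9.0%


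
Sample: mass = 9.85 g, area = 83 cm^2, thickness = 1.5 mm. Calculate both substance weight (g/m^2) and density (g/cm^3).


SW = 9.85 / 83 x 10000 = 1186.7 g/m^2
Volume = 83 x 1.5 / 10 = 12.45 cm^3
Density = 9.85 / 12.45 = 0.791 g/cm^3


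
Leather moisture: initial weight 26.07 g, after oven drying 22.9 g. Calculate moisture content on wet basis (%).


Moisture = 26.07 - 22.9 = 3.17 g
MC = 3.17 / 26.07 x 100 = 12.2%


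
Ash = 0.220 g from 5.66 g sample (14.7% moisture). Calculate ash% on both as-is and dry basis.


As-is ash = 3.89%
Dry-basis ash = 4.56%

As-is ash% = 0.220 / 5.66 x 100 = 3.89%
Dry mass = 5.66 x (100 - 14.7) / 100 = 4.82798 g
Dry-basis ash% = 0.220 / 4.82798 x 100 = 4.56%


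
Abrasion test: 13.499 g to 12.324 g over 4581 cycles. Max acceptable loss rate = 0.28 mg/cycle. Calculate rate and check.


Loss = 13.499 - 12.324 = 1.175 g
Rate = 1.175 g / 4581 cycles x 1000 = 0.256 mg/cycle
Max = 0.28 mg/cycle
Passes: Yes


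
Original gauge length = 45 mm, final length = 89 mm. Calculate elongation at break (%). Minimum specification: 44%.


Elongation = 97.8%
Meets spec: Yes

Extension = 89 - 45 = 44 mm
Elongation = 44 / 45 x 100 = 97.8%
Minimum required: 44%
Meets specification: Yes


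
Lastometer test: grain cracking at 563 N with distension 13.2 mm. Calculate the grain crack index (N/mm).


Grain crack index = force / distension
Index = 563 / 13.2 = 42.7 N/mm


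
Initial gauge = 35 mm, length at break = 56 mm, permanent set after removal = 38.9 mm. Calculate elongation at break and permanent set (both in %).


Elongation at break = (56 - 35) / 35 x 100 = 60.0%
Permanent set = (38.9 - 35) / 35 x 100 = 11.1%


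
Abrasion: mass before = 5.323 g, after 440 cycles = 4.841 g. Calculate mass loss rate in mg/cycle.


Mass loss = 5.323 - 4.841 = 0.482 g
Rate = 0.482 / 440 x 1000 = 1.095 mg/cycle


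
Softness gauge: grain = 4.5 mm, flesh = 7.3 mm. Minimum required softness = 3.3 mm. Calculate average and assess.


Average = (4.5 + 7.3) / 2 = 5.90 mm
Minimum = 3.3 mm
Meets requirement: Yes


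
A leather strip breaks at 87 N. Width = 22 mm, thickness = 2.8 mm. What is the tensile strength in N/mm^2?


1.41 N/mm^2


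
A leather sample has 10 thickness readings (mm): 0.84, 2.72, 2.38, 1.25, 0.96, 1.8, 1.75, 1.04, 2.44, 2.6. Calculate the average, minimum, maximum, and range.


Average = 1.78 mm
Min = 0.84 mm
Max = 2.72 mm
Range = 1.88 mm


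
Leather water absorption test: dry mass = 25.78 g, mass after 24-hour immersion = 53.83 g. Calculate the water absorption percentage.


108.8%

Water absorbed = 53.83 - 25.78 = 28.05 g
WA% = 28.05 / 25.78 x 100 = 108.8%


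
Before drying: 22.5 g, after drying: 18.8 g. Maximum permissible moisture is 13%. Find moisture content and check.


MC = (22.5 - 18.8) / 22.5 x 100 = 16.4%
Maximum: 13%
Acceptable: No


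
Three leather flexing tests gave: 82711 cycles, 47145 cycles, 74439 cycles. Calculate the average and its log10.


Average = (82711 + 47145 + 74439) / 3 = 68098 cycles
log10(68098) = 4.83


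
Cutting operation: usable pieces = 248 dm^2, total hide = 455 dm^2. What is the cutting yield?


54.5%


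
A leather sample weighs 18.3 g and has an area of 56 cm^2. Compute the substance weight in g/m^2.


Substance weight = mass / area x 10000
SW = 18.3 / 56 x 10000
SW = 3267.9 g/m^2


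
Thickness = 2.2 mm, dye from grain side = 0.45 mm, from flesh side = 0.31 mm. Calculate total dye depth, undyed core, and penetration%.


Total dyed = 0.76 mm
Undyed core = 1.44 mm
Penetration = 34.5%


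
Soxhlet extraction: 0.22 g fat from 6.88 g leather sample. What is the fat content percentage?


Fat content = 0.22 / 6.88 x 100
Fat = 3.2%


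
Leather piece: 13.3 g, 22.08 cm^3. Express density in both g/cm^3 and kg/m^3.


Density = 13.3 / 22.08 = 0.602 g/cm^3
Convert: 0.602 x 1000 = 602 kg/m^3


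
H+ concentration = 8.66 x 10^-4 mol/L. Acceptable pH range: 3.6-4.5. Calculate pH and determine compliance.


pH = 3.06
Compliant: No


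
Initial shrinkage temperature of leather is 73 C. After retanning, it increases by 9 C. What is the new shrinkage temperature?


New Ts = 73 + 9 = 82 C


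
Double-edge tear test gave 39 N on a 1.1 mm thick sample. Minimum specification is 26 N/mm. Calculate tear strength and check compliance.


Tear strength = 39 / 1.1 = 35.5 N/mm
Required minimum = 26 N/mm
Compliant: Yes


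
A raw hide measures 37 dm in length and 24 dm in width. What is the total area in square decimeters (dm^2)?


888 dm^2

Area = length x width
Area = 37 x 24 = 888 dm^2


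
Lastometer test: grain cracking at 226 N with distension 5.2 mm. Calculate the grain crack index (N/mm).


Grain crack index = force / distension
Index = 226 / 5.2 = 43.5 N/mm


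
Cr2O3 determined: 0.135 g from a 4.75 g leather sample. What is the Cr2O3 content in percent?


Cr2O3% = 0.135 / 4.75 x 100
Cr2O3% = 2.84%


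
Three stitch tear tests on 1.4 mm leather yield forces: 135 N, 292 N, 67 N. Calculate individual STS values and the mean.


STS1 = 135 / 1.4 = 96.4 N/mm
STS2 = 292 / 1.4 = 208.6 N/mm
STS3 = 67 / 1.4 = 47.9 N/mm
Mean = (96.4 + 208.6 + 47.9) / 3 = 117.6 N/mm


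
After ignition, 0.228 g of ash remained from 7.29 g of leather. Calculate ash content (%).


3.13%


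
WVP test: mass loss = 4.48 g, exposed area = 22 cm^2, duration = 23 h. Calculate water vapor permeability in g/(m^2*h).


WVP = mass_loss / (area x time) x 10000
WVP = 4.48 / (22 x 23) x 10000
WVP = 4.48 / 506 x 10000 = 88.54 g/(m^2*h)


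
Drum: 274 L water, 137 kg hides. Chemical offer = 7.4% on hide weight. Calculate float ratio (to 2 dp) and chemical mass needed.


Float ratio = 274 / 137 = 2.00
Chemical = 137 x 7.4 / 100 = 10.138 kg


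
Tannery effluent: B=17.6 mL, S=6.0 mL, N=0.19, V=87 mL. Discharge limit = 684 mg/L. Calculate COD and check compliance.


COD = 202.7 mg/L
Compliant: Yes

COD = (17.6 - 6.0) x 0.19 x 8000 / 87 = 202.7 mg/L
Limit: 684 mg/L
Compliant: Yes


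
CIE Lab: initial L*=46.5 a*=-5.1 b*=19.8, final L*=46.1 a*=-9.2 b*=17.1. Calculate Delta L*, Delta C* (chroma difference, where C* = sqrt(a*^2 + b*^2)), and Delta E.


Delta L* = -0.4
Delta C* = -1.03
Delta E = 4.93

Delta L* = 46.1 - 46.5 = -0.4
C1* = sqrt((-5.1)^2 + (19.8)^2) = 20.446
C2* = sqrt((-9.2)^2 + (17.1)^2) = 19.418
Delta C* = 19.418 - 20.446 = -1.03
Delta E = sqrt((-0.4)^2 + (-4.1)^2 + (-2.7)^2) = 4.93


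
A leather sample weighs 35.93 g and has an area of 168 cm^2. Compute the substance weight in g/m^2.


2138.7 g/m^2

Substance weight = mass / area x 10000
SW = 35.93 / 168 x 10000
SW = 2138.7 g/m^2


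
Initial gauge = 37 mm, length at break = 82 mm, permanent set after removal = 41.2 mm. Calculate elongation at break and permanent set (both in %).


Elongation at break = (82 - 37) / 37 x 100 = 121.6%
Permanent set = (41.2 - 37) / 37 x 100 = 11.4%


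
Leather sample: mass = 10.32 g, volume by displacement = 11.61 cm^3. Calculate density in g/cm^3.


Density = mass / volume
Density = 10.32 / 11.61 = 0.889 g/cm^3


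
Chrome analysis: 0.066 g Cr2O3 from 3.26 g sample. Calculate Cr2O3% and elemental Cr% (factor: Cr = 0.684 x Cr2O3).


Cr2O3 = 2.02%
Cr = 1.38%

Cr2O3% = 0.066 / 3.26 x 100 = 2.02%
Cr% = 2.02 x 0.684 = 1.38%


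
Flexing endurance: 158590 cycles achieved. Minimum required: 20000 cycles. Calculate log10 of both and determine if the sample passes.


Achieved: log10 = 5.20
Required: log10 = 4.30
Passes: Yes

log10(158590) = 5.20
log10(20000) = 4.30
Passes: Yes


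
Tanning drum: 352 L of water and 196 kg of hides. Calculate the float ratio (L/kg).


1.8

Float ratio = water / hide weight
Ratio = 352 / 196 = 1.8


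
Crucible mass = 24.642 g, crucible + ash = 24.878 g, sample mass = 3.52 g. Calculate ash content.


Ash mass = 0.236 g
Ash content = 6.70%


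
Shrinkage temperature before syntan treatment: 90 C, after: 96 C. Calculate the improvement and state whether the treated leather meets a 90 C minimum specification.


Improvement = 96 - 90 = 6 C
Spec check: 96 C >= 90 C? Yes


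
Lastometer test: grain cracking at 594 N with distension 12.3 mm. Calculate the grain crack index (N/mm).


48.3 N/mm


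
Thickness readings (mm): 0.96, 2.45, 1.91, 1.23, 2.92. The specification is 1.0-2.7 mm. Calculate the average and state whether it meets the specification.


Sum = 9.47
Average = 9.47 / 5 = 1.89 mm
Specification range: 1.0 to 2.7 mm
Within spec: Yes


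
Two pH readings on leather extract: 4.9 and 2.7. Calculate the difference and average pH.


Difference = |4.9 - 2.7| = 2.2
Average = (4.9 + 2.7) / 2 = 3.80


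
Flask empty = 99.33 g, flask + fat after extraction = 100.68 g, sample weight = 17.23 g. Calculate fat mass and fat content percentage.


Fat mass = 100.68 - 99.33 = 1.35 g
Fat% = 1.35 / 17.23 x 100 = 7.8%


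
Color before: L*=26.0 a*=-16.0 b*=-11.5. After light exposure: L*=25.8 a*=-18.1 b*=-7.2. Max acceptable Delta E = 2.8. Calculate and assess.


dL = -0.2, da = -2.1, db = 4.3
dE = sqrt((-0.2)^2 + (-2.1)^2 + (4.3)^2) = 4.79
Max = 2.8
Passes: No


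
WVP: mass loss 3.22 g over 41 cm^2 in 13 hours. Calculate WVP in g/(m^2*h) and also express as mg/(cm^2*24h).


WVP = 60.41 g/(m^2*h)
Daily rate = 144.99 mg/(cm^2*24h)

WVP = 3.22 / (41 x 13) x 10000 = 60.41 g/(m^2*h)
Mass loss in mg = 3.22 x 1000 = 3220 mg
Per cm^2 per 24h in mg: 3220 x 24 / (41 x 13) = 77280 / 533 = 144.99 mg/(cm^2*24h)


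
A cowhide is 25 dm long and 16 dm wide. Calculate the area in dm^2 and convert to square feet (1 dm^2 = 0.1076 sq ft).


Area = 25 x 16 = 400 dm^2
Conversion: 400 x 0.1076 = 43.04 sq ft


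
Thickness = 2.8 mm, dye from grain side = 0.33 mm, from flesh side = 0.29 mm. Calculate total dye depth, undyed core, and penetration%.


Total dyed = 0.62 mm
Undyed core = 2.18 mm
Penetration = 22.1%


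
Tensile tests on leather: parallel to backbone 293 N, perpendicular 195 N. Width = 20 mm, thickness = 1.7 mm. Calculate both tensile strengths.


Area = 20 x 1.7 = 34.0 mm^2
TS (parallel) = 293 / 34.0 = 8.62 N/mm^2
TS (perpendicular) = 195 / 34.0 = 5.74 N/mm^2


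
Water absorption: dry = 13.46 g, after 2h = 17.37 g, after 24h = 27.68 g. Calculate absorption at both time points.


WA (2h) = (17.37 - 13.46) / 13.46 x 100 = 29.0%
WA (24h) = (27.68 - 13.46) / 13.46 x 100 = 105.6%


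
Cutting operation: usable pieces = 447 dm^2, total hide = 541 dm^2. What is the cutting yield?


82.6%

Yield = usable / total x 100
Yield = 447 / 541 x 100 = 82.6%


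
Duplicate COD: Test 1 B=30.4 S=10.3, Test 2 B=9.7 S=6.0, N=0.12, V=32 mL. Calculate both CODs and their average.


COD1 = 603.0 mg/L
COD2 = 111.0 mg/L
Average = 357.0 mg/L


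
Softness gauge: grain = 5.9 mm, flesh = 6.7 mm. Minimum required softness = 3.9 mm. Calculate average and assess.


Average = (5.9 + 6.7) / 2 = 6.30 mm
Minimum = 3.9 mm
Meets requirement: Yes


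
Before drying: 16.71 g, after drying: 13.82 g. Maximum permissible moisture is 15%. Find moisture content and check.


MC = (16.71 - 13.82) / 16.71 x 100 = 17.3%
Maximum: 15%
Acceptable: No


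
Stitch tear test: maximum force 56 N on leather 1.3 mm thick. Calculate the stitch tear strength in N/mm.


43.1 N/mm


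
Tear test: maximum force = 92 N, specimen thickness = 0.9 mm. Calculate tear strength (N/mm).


Tear strength = force / thickness
Tear = 92 / 0.9 = 102.2 N/mm


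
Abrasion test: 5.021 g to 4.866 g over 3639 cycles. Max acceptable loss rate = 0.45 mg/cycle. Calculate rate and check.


Loss = 5.021 - 4.866 = 0.155 g
Rate = 0.155 g / 3639 cycles x 1000 = 0.043 mg/cycle
Max = 0.45 mg/cycle
Passes: Yes


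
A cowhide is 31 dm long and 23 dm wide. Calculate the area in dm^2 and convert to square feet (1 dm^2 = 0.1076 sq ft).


Area = 31 x 23 = 713 dm^2
Conversion: 713 x 0.1076 = 76.72 sq ft


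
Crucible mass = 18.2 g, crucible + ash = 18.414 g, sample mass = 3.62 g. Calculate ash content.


Ash mass = 0.214 g
Ash content = 5.91%

Ash mass = 18.414 - 18.2 = 0.214 g
Ash% = 0.214 / 3.62 x 100 = 5.91%


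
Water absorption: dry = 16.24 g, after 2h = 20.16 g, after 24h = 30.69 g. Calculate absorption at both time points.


2h absorption = 24.1%
24h absorption = 89.0%


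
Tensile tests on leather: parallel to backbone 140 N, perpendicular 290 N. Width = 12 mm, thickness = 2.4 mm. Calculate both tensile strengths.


Area = 12 x 2.4 = 28.8 mm^2
TS (parallel) = 140 / 28.8 = 4.86 N/mm^2
TS (perpendicular) = 290 / 28.8 = 10.07 N/mm^2


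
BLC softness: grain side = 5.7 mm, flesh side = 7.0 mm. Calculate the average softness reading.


6.35 mm

Average = (5.7 + 7.0) / 2
Average = 6.35 mm


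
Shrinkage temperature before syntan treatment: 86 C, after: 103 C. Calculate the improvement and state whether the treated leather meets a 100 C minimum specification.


Improvement = 17 C
Meets 100 C spec: Yes

Improvement = 103 - 86 = 17 C
Spec check: 103 C >= 100 C? Yes


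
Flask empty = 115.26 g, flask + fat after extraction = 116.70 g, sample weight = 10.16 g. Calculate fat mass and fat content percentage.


Fat mass = 1.44 g
Fat content = 14.2%

Fat mass = 116.70 - 115.26 = 1.44 g
Fat% = 1.44 / 10.16 x 100 = 14.2%


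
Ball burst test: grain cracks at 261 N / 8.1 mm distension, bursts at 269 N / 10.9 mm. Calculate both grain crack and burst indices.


Crack index = 32.2 N/mm
Burst index = 24.7 N/mm

Crack index = 261 / 8.1 = 32.2 N/mm
Burst index = 269 / 10.9 = 24.7 N/mm


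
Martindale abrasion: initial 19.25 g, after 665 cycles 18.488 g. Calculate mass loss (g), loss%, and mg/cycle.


Mass loss = 0.762 g
Loss = 3.96%
Rate = 1.146 mg/cycle


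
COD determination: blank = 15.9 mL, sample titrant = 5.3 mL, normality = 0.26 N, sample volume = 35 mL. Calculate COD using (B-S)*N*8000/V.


COD = (15.9 - 5.3) x 0.26 x 8000 / 35
COD = 10.6 x 0.26 x 8000 / 35
COD = 629.9 mg/L


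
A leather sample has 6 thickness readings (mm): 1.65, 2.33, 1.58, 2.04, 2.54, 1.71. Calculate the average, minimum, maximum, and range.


Average = 1.98 mm
Min = 1.58 mm
Max = 2.54 mm
Range = 0.96 mm

Sum = 11.85
Average = 11.85 / 6 = 1.98 mm
Minimum = 1.58 mm
Maximum = 2.54 mm
Range = 2.54 - 1.58 = 0.96 mm


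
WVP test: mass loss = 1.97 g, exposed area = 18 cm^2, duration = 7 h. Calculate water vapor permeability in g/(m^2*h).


WVP = mass_loss / (area x time) x 10000
WVP = 1.97 / (18 x 7) x 10000
WVP = 1.97 / 126 x 10000 = 156.35 g/(m^2*h)


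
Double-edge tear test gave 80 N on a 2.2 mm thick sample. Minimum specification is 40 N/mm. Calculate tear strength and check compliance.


Tear strength = 80 / 2.2 = 36.4 N/mm
Required minimum = 40 N/mm
Compliant: No


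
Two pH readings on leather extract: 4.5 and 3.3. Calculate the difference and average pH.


Difference = |4.5 - 3.3| = 1.2
Average = (4.5 + 3.3) / 2 = 3.90


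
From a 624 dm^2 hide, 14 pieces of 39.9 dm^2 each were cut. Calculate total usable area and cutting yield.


Total usable = 14 x 39.9 = 558.6 dm^2
Yield = 558.6 / 624 x 100 = 89.5%


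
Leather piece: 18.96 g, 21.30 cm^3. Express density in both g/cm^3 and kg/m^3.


0.890 g/cm^3
890 kg/m^3


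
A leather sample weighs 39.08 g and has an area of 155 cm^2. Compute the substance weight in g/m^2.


Substance weight = mass / area x 10000
SW = 39.08 / 155 x 10000
SW = 2521.3 g/m^2


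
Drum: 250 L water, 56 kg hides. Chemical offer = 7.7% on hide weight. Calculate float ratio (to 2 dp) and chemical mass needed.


Float ratio = 250 / 56 = 4.46
Chemical = 56 x 7.7 / 100 = 4.312 kg


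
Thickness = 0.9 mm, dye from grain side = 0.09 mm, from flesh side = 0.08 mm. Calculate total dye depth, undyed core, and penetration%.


Total dyed = 0.17 mm
Undyed core = 0.73 mm
Penetration = 18.9%


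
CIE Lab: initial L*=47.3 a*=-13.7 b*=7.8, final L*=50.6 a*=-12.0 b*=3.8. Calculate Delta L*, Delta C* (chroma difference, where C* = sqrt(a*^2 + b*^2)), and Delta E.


Delta L* = 3.3
Delta C* = -3.18
Delta E = 5.46

Delta L* = 50.6 - 47.3 = 3.3
C1* = sqrt((-13.7)^2 + (7.8)^2) = 15.765
C2* = sqrt((-12.0)^2 + (3.8)^2) = 12.587
Delta C* = 12.587 - 15.765 = -3.18
Delta E = sqrt((3.3)^2 + (1.7)^2 + (-4.0)^2) = 5.46


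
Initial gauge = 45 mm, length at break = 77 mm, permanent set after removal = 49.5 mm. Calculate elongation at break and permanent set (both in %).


Elongation at break = 71.1%
Permanent set = 10.0%

Elongation at break = (77 - 45) / 45 x 100 = 71.1%
Permanent set = (49.5 - 45) / 45 x 100 = 10.0%


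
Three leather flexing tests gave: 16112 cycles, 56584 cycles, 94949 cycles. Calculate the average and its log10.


Average = 55882 cycles
log10 = 4.75


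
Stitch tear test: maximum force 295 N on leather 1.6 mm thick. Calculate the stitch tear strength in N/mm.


Stitch tear strength = force / thickness
STS = 295 / 1.6 = 184.4 N/mm


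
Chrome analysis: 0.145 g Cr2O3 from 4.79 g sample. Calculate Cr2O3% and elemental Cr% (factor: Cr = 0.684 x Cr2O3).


Cr2O3 = 3.03%
Cr = 2.07%

Cr2O3% = 0.145 / 4.79 x 100 = 3.03%
Cr% = 3.03 x 0.684 = 2.07%


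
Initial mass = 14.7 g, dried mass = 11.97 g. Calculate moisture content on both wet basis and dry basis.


Wet basis = 18.6%
Dry basis = 22.8%

Moisture lost = 14.7 - 11.97 = 2.73 g
Wet basis MC = 2.73 / 14.7 x 100 = 18.6%
Dry basis MC = 2.73 / 11.97 x 100 = 22.8%


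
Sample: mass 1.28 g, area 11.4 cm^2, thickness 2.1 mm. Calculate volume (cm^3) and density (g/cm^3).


Volume = 2.394 cm^3
Density = 0.535 g/cm^3

Thickness in cm = 2.1 / 10 = 0.21 cm
Volume = 11.4 x 0.21 = 2.394 cm^3
Density = 1.28 / 2.394 = 0.535 g/cm^3


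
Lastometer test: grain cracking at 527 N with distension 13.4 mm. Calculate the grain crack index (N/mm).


Grain crack index = force / distension
Index = 527 / 13.4 = 39.3 N/mm


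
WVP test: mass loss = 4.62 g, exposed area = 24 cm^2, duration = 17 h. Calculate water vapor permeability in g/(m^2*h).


WVP = mass_loss / (area x time) x 10000
WVP = 4.62 / (24 x 17) x 10000
WVP = 4.62 / 408 x 10000 = 113.24 g/(m^2*h)


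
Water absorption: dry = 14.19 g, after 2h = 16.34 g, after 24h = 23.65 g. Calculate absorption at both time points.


2h absorption = 15.2%
24h absorption = 66.7%

WA (2h) = (16.34 - 14.19) / 14.19 x 100 = 15.2%
WA (24h) = (23.65 - 14.19) / 14.19 x 100 = 66.7%


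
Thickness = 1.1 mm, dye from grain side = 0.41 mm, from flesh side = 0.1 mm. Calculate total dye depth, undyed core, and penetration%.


Total dyed = 0.41 + 0.1 = 0.51 mm
Undyed core = 1.1 - 0.51 = 0.59 mm
Penetration = 0.51 / 1.1 x 100 = 46.4%


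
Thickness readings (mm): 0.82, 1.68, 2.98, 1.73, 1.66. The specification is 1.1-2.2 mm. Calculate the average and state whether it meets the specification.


Average = 1.77 mm
Within specification: Yes


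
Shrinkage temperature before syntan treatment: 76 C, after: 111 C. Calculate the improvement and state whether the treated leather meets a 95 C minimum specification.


Improvement = 35 C
Meets 95 C spec: Yes

Improvement = 111 - 76 = 35 C
Spec check: 111 C >= 95 C? Yes


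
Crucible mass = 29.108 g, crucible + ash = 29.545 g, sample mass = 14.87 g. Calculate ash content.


Ash mass = 0.437 g
Ash content = 2.94%


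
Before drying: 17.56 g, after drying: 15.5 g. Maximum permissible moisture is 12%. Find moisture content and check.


MC = (17.56 - 15.5) / 17.56 x 100 = 11.7%
Maximum: 12%
Acceptable: Yes


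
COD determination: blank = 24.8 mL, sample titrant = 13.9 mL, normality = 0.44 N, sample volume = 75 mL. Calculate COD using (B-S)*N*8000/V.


COD = (24.8 - 13.9) x 0.44 x 8000 / 75
COD = 10.9 x 0.44 x 8000 / 75
COD = 511.6 mg/L


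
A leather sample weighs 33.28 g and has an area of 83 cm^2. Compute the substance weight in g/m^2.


Substance weight = mass / area x 10000
SW = 33.28 / 83 x 10000
SW = 4009.6 g/m^2


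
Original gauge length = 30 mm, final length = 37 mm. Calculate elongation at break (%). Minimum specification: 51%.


Extension = 37 - 30 = 7 mm
Elongation = 7 / 30 x 100 = 23.3%
Minimum required: 51%
Meets specification: No


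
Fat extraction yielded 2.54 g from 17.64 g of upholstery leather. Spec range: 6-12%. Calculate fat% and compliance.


Fat content = 14.4%
Compliant: No

Fat% = 2.54 / 17.64 x 100 = 14.4%
Spec range: 6-12%
Compliant: No


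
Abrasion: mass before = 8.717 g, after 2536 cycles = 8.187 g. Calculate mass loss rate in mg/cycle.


Mass loss = 8.717 - 8.187 = 0.530 g
Rate = 0.530 / 2536 x 1000 = 0.209 mg/cycle


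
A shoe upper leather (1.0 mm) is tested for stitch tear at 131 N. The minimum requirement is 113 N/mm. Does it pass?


STS = 131 / 1.0 = 131.0 N/mm
Minimum required: 113 N/mm
Passes: Yes


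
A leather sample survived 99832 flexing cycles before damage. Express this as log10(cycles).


log10(99832) = 5.00


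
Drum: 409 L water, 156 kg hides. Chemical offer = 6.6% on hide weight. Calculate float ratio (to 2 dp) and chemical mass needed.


Float ratio = 2.62
Chemical needed = 10.296 kg

Float ratio = 409 / 156 = 2.62
Chemical = 156 x 6.6 / 100 = 10.296 kg


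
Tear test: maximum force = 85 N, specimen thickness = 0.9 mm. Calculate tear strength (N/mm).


94.4 N/mm


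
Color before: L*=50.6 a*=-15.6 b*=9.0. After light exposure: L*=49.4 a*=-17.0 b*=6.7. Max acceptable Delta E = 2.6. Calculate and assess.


dL = -1.2, da = -1.4, db = -2.3
dE = sqrt((-1.2)^2 + (-1.4)^2 + (-2.3)^2) = 2.95
Max = 2.6
Passes: No


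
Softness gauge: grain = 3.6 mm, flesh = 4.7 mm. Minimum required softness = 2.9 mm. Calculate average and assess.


Average = (3.6 + 4.7) / 2 = 4.15 mm
Minimum = 2.9 mm
Meets requirement: Yes


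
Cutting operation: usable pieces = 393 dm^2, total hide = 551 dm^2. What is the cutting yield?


71.3%

Yield = usable / total x 100
Yield = 393 / 551 x 100 = 71.3%


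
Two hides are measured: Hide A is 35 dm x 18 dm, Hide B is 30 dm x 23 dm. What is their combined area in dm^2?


Hide A area = 35 x 18 = 630 dm^2
Hide B area = 30 x 23 = 690 dm^2
Total = 630 + 690 = 1320 dm^2


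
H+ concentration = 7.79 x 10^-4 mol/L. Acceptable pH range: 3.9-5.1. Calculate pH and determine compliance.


pH = 3.11
Compliant: No

pH = -log10(7.79 x 10^-4) = 3.11
Range: 3.9 to 5.1
Compliant: No


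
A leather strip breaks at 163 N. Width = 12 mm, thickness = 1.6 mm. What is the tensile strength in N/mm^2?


Cross-sectional area = 12 x 1.6 = 19.2 mm^2
Tensile strength = 163 / 19.2 = 8.49 N/mm^2


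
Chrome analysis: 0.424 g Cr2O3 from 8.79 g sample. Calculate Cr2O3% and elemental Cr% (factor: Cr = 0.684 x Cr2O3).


Cr2O3% = 0.424 / 8.79 x 100 = 4.82%
Cr% = 4.82 x 0.684 = 3.30%


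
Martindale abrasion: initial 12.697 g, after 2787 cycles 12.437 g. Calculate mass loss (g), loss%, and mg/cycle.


Mass loss = 0.260 g
Loss = 2.05%
Rate = 0.093 mg/cycle

Loss = 12.697 - 12.437 = 0.260 g
Loss% = 0.260 / 12.697 x 100 = 2.05%
Rate = 0.260 / 2787 x 1000 = 0.093 mg/cycle


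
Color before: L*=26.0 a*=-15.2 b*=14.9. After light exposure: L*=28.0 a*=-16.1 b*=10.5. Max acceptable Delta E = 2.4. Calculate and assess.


Delta E = 4.92
Passes: No

dL = 2.0, da = -0.9, db = -4.4
dE = sqrt((2.0)^2 + (-0.9)^2 + (-4.4)^2) = 4.92
Max = 2.4
Passes: No


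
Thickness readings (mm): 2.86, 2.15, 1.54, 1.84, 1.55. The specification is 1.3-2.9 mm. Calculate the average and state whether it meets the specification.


Sum = 9.94
Average = 9.94 / 5 = 1.99 mm
Specification range: 1.3 to 2.9 mm
Within spec: Yes


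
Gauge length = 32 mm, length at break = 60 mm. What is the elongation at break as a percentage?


Extension = 60 - 32 = 28 mm
Elongation = 28 / 32 x 100 = 87.5%


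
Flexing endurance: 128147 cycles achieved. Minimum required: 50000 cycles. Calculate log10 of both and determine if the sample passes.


Achieved: log10 = 5.11
Required: log10 = 4.70
Passes: Yes

log10(128147) = 5.11
log10(50000) = 4.70
Passes: Yes


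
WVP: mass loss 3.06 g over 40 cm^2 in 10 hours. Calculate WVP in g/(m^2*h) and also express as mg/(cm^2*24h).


WVP = 76.50 g/(m^2*h)
Daily rate = 183.60 mg/(cm^2*24h)

WVP = 3.06 / (40 x 10) x 10000 = 76.50 g/(m^2*h)
Mass loss in mg = 3.06 x 1000 = 3060 mg
Per cm^2 per 24h in mg: 3060 x 24 / (40 x 10) = 73440 / 400 = 183.60 mg/(cm^2*24h)


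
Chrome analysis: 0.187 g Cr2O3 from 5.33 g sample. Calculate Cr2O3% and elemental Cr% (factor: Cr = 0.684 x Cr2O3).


Cr2O3% = 0.187 / 5.33 x 100 = 3.51%
Cr% = 3.51 x 0.684 = 2.40%


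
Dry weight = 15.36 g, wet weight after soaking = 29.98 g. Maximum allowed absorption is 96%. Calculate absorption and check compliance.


WA = (29.98 - 15.36) / 15.36 x 100 = 95.2%
Maximum allowed: 96%
Compliant: Yes


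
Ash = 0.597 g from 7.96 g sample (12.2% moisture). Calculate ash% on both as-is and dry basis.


As-is ash% = 0.597 / 7.96 x 100 = 7.50%
Dry mass = 7.96 x (100 - 12.2) / 100 = 6.98888 g
Dry-basis ash% = 0.597 / 6.98888 x 100 = 8.54%


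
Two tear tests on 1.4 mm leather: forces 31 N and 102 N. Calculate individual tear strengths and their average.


Tear 1 = 31 / 1.4 = 22.1 N/mm
Tear 2 = 102 / 1.4 = 72.9 N/mm
Average = (22.1 + 72.9) / 2 = 47.5 N/mm


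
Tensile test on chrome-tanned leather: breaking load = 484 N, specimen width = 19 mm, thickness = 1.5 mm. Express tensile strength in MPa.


16.98 MPa


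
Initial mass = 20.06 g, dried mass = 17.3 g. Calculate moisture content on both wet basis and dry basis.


Moisture lost = 20.06 - 17.3 = 2.76 g
Wet basis MC = 2.76 / 20.06 x 100 = 13.8%
Dry basis MC = 2.76 / 17.3 x 100 = 16.0%


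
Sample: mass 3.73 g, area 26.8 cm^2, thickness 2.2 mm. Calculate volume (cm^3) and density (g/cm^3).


Thickness in cm = 2.2 / 10 = 0.22 cm
Volume = 26.8 x 0.22 = 5.896 cm^3
Density = 3.73 / 5.896 = 0.633 g/cm^3


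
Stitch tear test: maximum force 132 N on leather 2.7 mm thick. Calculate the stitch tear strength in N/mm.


Stitch tear strength = force / thickness
STS = 132 / 2.7 = 48.9 N/mm


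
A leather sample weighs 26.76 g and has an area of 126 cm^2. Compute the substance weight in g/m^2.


2123.8 g/m^2

Substance weight = mass / area x 10000
SW = 26.76 / 126 x 10000
SW = 2123.8 g/m^2


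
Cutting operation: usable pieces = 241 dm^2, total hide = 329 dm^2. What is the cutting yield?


73.3%


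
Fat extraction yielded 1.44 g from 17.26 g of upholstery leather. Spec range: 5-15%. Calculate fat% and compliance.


Fat% = 1.44 / 17.26 x 100 = 8.3%
Spec range: 5-15%
Compliant: Yes


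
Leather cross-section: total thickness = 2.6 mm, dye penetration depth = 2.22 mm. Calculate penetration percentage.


Penetration% = 2.22 / 2.6 x 100
Penetration = 85.4%


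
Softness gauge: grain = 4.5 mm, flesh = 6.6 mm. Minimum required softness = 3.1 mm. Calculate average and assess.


Average = (4.5 + 6.6) / 2 = 5.55 mm
Minimum = 3.1 mm
Meets requirement: Yes


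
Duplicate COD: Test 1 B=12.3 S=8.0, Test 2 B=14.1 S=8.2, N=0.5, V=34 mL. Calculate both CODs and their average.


COD1 = (12.3 - 8.0) x 0.5 x 8000 / 34 = 505.9 mg/L
COD2 = (14.1 - 8.2) x 0.5 x 8000 / 34 = 694.1 mg/L
Average = (505.9 + 694.1) / 2 = 600.0 mg/L


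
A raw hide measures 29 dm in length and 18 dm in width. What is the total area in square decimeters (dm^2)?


Area = length x width
Area = 29 x 18 = 522 dm^2


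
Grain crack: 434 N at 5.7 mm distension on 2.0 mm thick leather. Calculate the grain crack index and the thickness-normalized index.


Crack index = 76.1 N/mm
Normalized index = 38.1 N/mm per mm

Crack index = 434 / 5.7 = 76.1 N/mm
Normalized = 76.1 / 2.0 = 38.1 N/mm per mm


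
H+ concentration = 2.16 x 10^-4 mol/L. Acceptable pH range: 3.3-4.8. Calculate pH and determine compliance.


pH = 3.67
Compliant: Yes

pH = -log10(2.16 x 10^-4) = 3.67
Range: 3.3 to 4.8
Compliant: Yes


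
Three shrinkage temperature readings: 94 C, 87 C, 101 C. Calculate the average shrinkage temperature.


Average = (94 + 87 + 101) / 3
Average = 282 / 3 = 94.0 C


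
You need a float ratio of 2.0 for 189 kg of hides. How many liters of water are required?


378.0 L

Water = hide weight x target ratio
Water = 189 x 2.0 = 378.0 L


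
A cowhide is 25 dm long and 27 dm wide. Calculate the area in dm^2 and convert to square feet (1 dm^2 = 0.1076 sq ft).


675 dm^2
72.63 sq ft


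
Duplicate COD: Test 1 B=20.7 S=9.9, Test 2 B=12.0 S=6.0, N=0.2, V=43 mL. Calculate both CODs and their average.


COD1 = (20.7 - 9.9) x 0.2 x 8000 / 43 = 401.9 mg/L
COD2 = (12.0 - 6.0) x 0.2 x 8000 / 43 = 223.3 mg/L
Average = (401.9 + 223.3) / 2 = 312.6 mg/L


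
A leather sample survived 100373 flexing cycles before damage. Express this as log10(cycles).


log10(100373) = 5.00


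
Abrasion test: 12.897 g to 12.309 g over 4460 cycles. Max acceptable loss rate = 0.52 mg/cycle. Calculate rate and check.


Loss = 12.897 - 12.309 = 0.588 g
Rate = 0.588 g / 4460 cycles x 1000 = 0.132 mg/cycle
Max = 0.52 mg/cycle
Passes: Yes


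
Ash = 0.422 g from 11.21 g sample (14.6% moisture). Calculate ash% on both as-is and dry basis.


As-is ash% = 0.422 / 11.21 x 100 = 3.76%
Dry mass = 11.21 x (100 - 14.6) / 100 = 9.57334 g
Dry-basis ash% = 0.422 / 9.57334 x 100 = 4.41%


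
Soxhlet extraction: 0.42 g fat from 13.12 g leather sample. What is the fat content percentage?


3.2%

Fat content = 0.42 / 13.12 x 100
Fat = 3.2%


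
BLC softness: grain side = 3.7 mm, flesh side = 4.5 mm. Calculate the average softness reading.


4.10 mm


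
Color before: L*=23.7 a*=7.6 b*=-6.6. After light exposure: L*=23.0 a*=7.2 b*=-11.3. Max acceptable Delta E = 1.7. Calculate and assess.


Delta E = 4.77
Passes: No

dL = -0.7, da = -0.4, db = -4.7
dE = sqrt((-0.7)^2 + (-0.4)^2 + (-4.7)^2) = 4.77
Max = 1.7
Passes: No


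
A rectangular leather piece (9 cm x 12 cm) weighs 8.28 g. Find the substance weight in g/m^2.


Area = 9 x 12 = 108 cm^2
SW = 8.28 / 108 x 10000 = 766.7 g/m^2


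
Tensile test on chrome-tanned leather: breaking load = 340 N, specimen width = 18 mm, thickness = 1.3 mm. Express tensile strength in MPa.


14.53 MPa

Cross-section = 18 x 1.3 = 23.4 mm^2
TS = 340 / 23.4 = 14.53 MPa
(1 N/mm^2 = 1 MPa)


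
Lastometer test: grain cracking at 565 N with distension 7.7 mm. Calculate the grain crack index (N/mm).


Grain crack index = force / distension
Index = 565 / 7.7 = 73.4 N/mm


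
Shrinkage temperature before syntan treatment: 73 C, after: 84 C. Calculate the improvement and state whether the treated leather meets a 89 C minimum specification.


Improvement = 84 - 73 = 11 C
Spec check: 84 C >= 89 C? No


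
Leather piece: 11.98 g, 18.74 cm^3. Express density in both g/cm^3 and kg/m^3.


Density = 11.98 / 18.74 = 0.639 g/cm^3
Convert: 0.639 x 1000 = 639 kg/m^3


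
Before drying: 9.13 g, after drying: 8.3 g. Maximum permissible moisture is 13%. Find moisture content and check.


Moisture content = 9.1%
Acceptable: Yes

MC = (9.13 - 8.3) / 9.13 x 100 = 9.1%
Maximum: 13%
Acceptable: Yes


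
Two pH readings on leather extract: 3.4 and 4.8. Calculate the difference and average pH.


Difference = |3.4 - 4.8| = 1.4
Average = (3.4 + 4.8) / 2 = 4.10


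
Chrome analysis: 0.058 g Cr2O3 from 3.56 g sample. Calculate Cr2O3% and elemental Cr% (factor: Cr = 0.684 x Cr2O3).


Cr2O3 = 1.63%
Cr = 1.11%

Cr2O3% = 0.058 / 3.56 x 100 = 1.63%
Cr% = 1.63 x 0.684 = 1.11%


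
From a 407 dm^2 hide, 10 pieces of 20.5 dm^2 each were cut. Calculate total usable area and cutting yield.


Usable area = 205.0 dm^2
Yield = 50.4%


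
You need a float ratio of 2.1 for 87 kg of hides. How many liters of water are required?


182.7 L


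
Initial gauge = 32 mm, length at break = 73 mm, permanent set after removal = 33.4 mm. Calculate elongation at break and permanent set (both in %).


Elongation at break = (73 - 32) / 32 x 100 = 128.1%
Permanent set = (33.4 - 32) / 32 x 100 = 4.4%


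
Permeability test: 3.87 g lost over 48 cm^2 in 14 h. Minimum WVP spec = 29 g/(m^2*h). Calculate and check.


WVP = 57.59 g/(m^2*h)
Meets specification: Yes

WVP = 3.87 / (48 x 14) x 10000 = 57.59 g/(m^2*h)
Minimum: 29 g/(m^2*h)
Meets spec: Yes


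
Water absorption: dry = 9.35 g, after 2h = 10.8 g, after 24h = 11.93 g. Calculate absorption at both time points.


2h absorption = 15.5%
24h absorption = 27.6%


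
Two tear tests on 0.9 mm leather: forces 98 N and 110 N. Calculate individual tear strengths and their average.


Tear 1 = 108.9 N/mm
Tear 2 = 122.2 N/mm
Average = 115.6 N/mm

Tear 1 = 98 / 0.9 = 108.9 N/mm
Tear 2 = 110 / 0.9 = 122.2 N/mm
Average = (108.9 + 122.2) / 2 = 115.6 N/mm


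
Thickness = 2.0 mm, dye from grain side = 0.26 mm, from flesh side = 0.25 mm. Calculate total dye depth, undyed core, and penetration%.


Total dyed = 0.26 + 0.25 = 0.51 mm
Undyed core = 2.0 - 0.51 = 1.49 mm
Penetration = 0.51 / 2.0 x 100 = 25.5%


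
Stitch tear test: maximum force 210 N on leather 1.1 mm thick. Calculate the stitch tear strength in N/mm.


190.9 N/mm

Stitch tear strength = force / thickness
STS = 210 / 1.1 = 190.9 N/mm


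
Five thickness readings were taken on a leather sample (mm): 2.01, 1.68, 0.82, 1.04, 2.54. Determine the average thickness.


Sum = 2.01 + 1.68 + 0.82 + 1.04 + 2.54 = 8.09
Average = 8.09 / 5 = 1.62 mm


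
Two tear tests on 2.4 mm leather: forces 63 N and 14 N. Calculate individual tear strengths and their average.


Tear 1 = 26.3 N/mm
Tear 2 = 5.8 N/mm
Average = 16.1 N/mm

Tear 1 = 63 / 2.4 = 26.3 N/mm
Tear 2 = 14 / 2.4 = 5.8 N/mm
Average = (26.3 + 5.8) / 2 = 16.1 N/mm


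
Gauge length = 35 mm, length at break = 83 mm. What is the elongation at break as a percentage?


Extension = 83 - 35 = 48 mm
Elongation = 48 / 35 x 100 = 137.1%


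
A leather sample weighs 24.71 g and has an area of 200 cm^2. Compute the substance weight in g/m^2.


Substance weight = mass / area x 10000
SW = 24.71 / 200 x 10000
SW = 1235.5 g/m^2


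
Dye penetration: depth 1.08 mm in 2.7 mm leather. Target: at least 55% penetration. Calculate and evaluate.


Penetration = 40.0%
Meets target: No

Penetration = 1.08 / 2.7 x 100 = 40.0%
Target: 55%
Meets target: No


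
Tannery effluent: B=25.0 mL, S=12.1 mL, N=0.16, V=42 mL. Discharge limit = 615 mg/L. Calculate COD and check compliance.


COD = 393.1 mg/L
Compliant: Yes

COD = (25.0 - 12.1) x 0.16 x 8000 / 42 = 393.1 mg/L
Limit: 615 mg/L
Compliant: Yes


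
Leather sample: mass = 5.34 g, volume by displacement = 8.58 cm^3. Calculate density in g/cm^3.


Density = mass / volume
Density = 5.34 / 8.58 = 0.622 g/cm^3


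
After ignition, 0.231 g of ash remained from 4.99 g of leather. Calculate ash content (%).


Ash% = 0.231 / 4.99 x 100
Ash% = 4.63%


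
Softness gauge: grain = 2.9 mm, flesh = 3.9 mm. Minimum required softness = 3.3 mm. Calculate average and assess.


Average softness = 3.40 mm
Meets requirement: Yes

Average = (2.9 + 3.9) / 2 = 3.40 mm
Minimum = 3.3 mm
Meets requirement: Yes
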